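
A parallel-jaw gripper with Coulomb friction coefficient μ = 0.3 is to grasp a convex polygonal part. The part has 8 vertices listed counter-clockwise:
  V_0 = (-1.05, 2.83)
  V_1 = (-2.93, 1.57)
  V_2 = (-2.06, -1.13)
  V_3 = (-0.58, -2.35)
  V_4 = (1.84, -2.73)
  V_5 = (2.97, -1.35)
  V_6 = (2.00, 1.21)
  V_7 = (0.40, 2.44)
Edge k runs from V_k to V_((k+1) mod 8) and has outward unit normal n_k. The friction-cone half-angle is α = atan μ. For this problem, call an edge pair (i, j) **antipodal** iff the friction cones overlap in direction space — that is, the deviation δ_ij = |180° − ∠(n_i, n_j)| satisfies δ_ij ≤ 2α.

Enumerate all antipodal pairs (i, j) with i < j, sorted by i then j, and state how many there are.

α = atan 0.3 = 16.70°;  2α = 33.40°
n_0 = (-0.5567, +0.8307)
n_1 = (-0.9518, -0.3067)
n_2 = (-0.6361, -0.7716)
n_3 = (-0.1551, -0.9879)
n_4 = (+0.7737, -0.6335)
n_5 = (+0.9351, +0.3543)
n_6 = (+0.6095, +0.7928)
n_7 = (+0.2597, +0.9657)
  (0,1): δ = 105.97°  ·
  (0,2): δ = 73.33°  ·
  (0,3): δ = 42.75°  ·
  (0,4): δ = 16.86°  ✓
  (0,5): δ = 76.92°  ·
  (0,6): δ = 108.62°  ·
  (0,7): δ = 131.12°  ·
  (1,2): δ = 147.36°  ·
  (1,3): δ = 116.78°  ·
  (1,4): δ = 57.17°  ·
  (1,5): δ = 2.89°  ✓
  (1,6): δ = 34.59°  ·
  (1,7): δ = 57.09°  ·
  (2,3): δ = 149.42°  ·
  (2,4): δ = 89.81°  ·
  (2,5): δ = 29.75°  ✓
  (2,6): δ = 1.95°  ✓
  (2,7): δ = 24.45°  ✓
  (3,4): δ = 120.39°  ·
  (3,5): δ = 60.32°  ·
  (3,6): δ = 28.63°  ✓
  (3,7): δ = 6.13°  ✓
  (4,5): δ = 119.94°  ·
  (4,6): δ = 88.24°  ·
  (4,7): δ = 65.74°  ·
  (5,6): δ = 148.30°  ·
  (5,7): δ = 125.81°  ·
  (6,7): δ = 157.50°  ·
antipodal pairs: 7

count = 7; pairs: (0,4), (1,5), (2,5), (2,6), (2,7), (3,6), (3,7)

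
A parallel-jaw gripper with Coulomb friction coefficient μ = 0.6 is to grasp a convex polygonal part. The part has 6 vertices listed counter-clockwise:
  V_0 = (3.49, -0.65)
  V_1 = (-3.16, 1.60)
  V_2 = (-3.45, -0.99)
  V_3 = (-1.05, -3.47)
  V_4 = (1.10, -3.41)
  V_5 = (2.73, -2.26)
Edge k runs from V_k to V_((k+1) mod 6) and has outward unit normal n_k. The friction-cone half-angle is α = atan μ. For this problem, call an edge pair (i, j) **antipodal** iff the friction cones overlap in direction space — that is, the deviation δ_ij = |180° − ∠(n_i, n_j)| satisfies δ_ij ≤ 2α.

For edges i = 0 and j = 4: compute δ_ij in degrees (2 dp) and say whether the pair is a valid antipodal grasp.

α = atan 0.6 = 30.96°;  2α = 61.93°
edge 0: e_0 = (-6.65, +2.25);  n_0 = (+0.3205, +0.9472)
edge 4: e_4 = (+1.63, +1.15);  n_4 = (+0.5765, -0.8171)
∠(n_0, n_4) = 126.10°
δ = |180° − 126.10°| = 53.90°
53.90° ≤ 2α = 61.93°  →  valid

δ = 53.90°, valid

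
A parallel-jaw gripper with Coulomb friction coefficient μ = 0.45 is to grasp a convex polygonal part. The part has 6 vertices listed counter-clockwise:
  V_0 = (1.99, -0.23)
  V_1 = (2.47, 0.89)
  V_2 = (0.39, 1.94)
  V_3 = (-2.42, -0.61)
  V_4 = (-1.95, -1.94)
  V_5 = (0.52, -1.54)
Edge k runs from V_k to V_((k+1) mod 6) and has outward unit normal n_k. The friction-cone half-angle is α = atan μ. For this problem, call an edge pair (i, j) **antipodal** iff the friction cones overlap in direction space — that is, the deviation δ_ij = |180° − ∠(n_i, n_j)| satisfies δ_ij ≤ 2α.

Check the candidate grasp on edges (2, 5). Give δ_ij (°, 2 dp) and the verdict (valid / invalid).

δ = 0.52°, valid

α = atan 0.45 = 24.23°;  2α = 48.46°
edge 2: e_2 = (-2.81, -2.55);  n_2 = (-0.6720, +0.7405)
edge 5: e_5 = (+1.47, +1.31);  n_5 = (+0.6653, -0.7466)
∠(n_2, n_5) = 179.48°
δ = |180° − 179.48°| = 0.52°
0.52° ≤ 2α = 48.46°  →  valid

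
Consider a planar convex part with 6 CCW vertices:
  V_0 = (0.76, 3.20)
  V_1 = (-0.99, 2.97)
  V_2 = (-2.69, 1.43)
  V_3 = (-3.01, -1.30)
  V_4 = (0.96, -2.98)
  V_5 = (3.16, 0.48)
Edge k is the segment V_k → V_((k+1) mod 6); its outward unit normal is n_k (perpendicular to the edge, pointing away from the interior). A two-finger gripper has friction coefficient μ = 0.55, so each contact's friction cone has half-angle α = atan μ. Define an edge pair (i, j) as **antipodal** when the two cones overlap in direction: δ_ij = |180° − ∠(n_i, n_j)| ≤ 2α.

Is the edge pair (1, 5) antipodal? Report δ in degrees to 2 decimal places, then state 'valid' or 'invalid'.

δ = 89.25°, invalid

α = atan 0.55 = 28.81°;  2α = 57.62°
edge 1: e_1 = (-1.70, -1.54);  n_1 = (-0.6714, +0.7411)
edge 5: e_5 = (-2.40, +2.72);  n_5 = (+0.7498, +0.6616)
∠(n_1, n_5) = 90.75°
δ = |180° − 90.75°| = 89.25°
89.25° > 2α = 57.62°  →  invalid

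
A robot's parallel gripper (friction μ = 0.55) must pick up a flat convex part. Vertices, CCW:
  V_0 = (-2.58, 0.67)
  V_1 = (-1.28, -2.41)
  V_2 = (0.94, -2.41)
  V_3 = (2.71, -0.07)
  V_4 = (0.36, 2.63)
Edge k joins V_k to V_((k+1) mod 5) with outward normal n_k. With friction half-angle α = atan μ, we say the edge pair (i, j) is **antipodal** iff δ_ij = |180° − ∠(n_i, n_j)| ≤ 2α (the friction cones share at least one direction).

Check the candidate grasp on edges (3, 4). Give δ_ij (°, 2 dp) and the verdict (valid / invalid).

α = atan 0.55 = 28.81°;  2α = 57.62°
edge 3: e_3 = (-2.35, +2.70);  n_3 = (+0.7543, +0.6565)
edge 4: e_4 = (-2.94, -1.96);  n_4 = (-0.5547, +0.8321)
∠(n_3, n_4) = 82.65°
δ = |180° − 82.65°| = 97.35°
97.35° > 2α = 57.62°  →  invalid

δ = 97.35°, invalid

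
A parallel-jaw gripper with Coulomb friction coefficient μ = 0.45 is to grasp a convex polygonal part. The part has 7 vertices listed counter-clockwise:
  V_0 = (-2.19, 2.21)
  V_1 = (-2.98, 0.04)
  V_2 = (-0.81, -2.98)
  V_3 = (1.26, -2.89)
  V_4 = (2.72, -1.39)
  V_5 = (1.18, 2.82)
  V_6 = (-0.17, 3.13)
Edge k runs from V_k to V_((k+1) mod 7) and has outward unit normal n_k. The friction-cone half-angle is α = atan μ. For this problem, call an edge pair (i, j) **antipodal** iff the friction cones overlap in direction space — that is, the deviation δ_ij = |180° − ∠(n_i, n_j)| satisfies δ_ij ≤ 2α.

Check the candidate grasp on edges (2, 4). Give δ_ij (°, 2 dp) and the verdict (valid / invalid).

α = atan 0.45 = 24.23°;  2α = 48.46°
edge 2: e_2 = (+2.07, +0.09);  n_2 = (+0.0434, -0.9991)
edge 4: e_4 = (-1.54, +4.21);  n_4 = (+0.9391, +0.3435)
∠(n_2, n_4) = 107.60°
δ = |180° − 107.60°| = 72.40°
72.40° > 2α = 48.46°  →  invalid

δ = 72.40°, invalid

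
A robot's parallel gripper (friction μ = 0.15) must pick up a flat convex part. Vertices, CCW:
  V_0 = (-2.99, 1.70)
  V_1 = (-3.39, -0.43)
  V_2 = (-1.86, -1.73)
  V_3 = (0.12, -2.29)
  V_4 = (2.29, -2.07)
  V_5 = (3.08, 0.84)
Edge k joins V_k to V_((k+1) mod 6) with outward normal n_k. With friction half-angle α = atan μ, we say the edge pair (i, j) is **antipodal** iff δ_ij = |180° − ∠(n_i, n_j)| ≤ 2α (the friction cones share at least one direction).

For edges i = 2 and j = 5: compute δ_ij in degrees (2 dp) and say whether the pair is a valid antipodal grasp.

δ = 7.73°, valid

α = atan 0.15 = 8.53°;  2α = 17.06°
edge 2: e_2 = (+1.98, -0.56);  n_2 = (-0.2722, -0.9623)
edge 5: e_5 = (-6.07, +0.86);  n_5 = (+0.1403, +0.9901)
∠(n_2, n_5) = 172.27°
δ = |180° − 172.27°| = 7.73°
7.73° ≤ 2α = 17.06°  →  valid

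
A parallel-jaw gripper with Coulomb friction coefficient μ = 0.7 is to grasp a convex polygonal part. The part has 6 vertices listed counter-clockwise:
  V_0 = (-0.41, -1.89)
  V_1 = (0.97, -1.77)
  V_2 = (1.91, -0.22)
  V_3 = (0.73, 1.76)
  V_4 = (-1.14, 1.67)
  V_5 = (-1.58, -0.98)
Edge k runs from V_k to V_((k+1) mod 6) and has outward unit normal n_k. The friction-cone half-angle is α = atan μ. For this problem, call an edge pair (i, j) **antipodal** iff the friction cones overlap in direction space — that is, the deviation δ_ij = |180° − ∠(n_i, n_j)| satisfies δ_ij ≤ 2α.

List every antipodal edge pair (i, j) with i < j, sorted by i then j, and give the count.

α = atan 0.7 = 34.99°;  2α = 69.98°
n_0 = (+0.0866, -0.9962)
n_1 = (+0.8550, -0.5185)
n_2 = (+0.8590, +0.5119)
n_3 = (-0.0481, +0.9988)
n_4 = (-0.9865, +0.1638)
n_5 = (-0.6139, -0.7894)
  (0,1): δ = 126.20°  ·
  (0,2): δ = 64.18°  ✓
  (0,3): δ = 2.21°  ✓
  (0,4): δ = 75.60°  ·
  (0,5): δ = 137.16°  ·
  (1,2): δ = 117.97°  ·
  (1,3): δ = 56.01°  ✓
  (1,4): δ = 21.81°  ✓
  (1,5): δ = 83.36°  ·
  (2,3): δ = 118.04°  ·
  (2,4): δ = 40.22°  ✓
  (2,5): δ = 21.33°  ✓
  (3,4): δ = 102.18°  ·
  (3,5): δ = 40.63°  ✓
  (4,5): δ = 118.45°  ·
antipodal pairs: 7

count = 7; pairs: (0,2), (0,3), (1,3), (1,4), (2,4), (2,5), (3,5)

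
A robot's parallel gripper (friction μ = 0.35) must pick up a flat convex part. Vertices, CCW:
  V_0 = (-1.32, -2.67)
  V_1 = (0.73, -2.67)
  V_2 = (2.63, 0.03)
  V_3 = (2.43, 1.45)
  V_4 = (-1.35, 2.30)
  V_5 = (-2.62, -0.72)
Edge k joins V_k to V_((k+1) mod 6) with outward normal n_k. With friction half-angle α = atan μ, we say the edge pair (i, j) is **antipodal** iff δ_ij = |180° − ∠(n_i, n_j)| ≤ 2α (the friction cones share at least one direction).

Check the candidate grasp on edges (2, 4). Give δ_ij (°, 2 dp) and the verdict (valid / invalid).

δ = 30.83°, valid

α = atan 0.35 = 19.29°;  2α = 38.58°
edge 2: e_2 = (-0.20, +1.42);  n_2 = (+0.9902, +0.1395)
edge 4: e_4 = (-1.27, -3.02);  n_4 = (-0.9218, +0.3876)
∠(n_2, n_4) = 149.17°
δ = |180° − 149.17°| = 30.83°
30.83° ≤ 2α = 38.58°  →  valid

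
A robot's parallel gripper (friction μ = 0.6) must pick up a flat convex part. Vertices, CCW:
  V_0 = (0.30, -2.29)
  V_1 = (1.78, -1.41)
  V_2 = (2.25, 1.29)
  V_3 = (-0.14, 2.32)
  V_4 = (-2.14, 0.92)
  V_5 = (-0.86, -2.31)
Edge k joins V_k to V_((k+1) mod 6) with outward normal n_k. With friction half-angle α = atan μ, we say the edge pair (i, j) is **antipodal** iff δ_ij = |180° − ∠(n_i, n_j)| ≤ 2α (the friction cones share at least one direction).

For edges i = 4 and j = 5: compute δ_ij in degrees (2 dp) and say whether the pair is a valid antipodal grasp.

α = atan 0.6 = 30.96°;  2α = 61.93°
edge 4: e_4 = (+1.28, -3.23);  n_4 = (-0.9297, -0.3684)
edge 5: e_5 = (+1.16, +0.02);  n_5 = (+0.0172, -0.9999)
∠(n_4, n_5) = 69.37°
δ = |180° − 69.37°| = 110.63°
110.63° > 2α = 61.93°  →  invalid

δ = 110.63°, invalid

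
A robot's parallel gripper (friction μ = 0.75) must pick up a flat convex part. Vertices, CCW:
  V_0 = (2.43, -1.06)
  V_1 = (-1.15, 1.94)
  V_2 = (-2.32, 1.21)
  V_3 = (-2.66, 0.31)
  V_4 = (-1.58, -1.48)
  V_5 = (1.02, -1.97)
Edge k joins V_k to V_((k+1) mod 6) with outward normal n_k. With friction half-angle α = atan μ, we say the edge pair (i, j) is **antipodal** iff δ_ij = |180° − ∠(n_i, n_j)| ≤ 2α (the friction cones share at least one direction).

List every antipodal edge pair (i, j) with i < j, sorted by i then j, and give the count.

count = 7; pairs: (0,2), (0,3), (0,4), (0,5), (1,4), (1,5), (2,5)

α = atan 0.75 = 36.87°;  2α = 73.74°
n_0 = (+0.6423, +0.7665)
n_1 = (-0.5293, +0.8484)
n_2 = (-0.9355, +0.3534)
n_3 = (-0.8562, -0.5166)
n_4 = (-0.1852, -0.9827)
n_5 = (+0.5423, -0.8402)
  (0,1): δ = 108.08°  ·
  (0,2): δ = 70.73°  ✓
  (0,3): δ = 18.93°  ✓
  (0,4): δ = 29.29°  ✓
  (0,5): δ = 72.80°  ✓
  (1,2): δ = 142.66°  ·
  (1,3): δ = 90.86°  ·
  (1,4): δ = 42.63°  ✓
  (1,5): δ = 0.88°  ✓
  (2,3): δ = 128.20°  ·
  (2,4): δ = 79.98°  ·
  (2,5): δ = 36.47°  ✓
  (3,4): δ = 131.78°  ·
  (3,5): δ = 88.27°  ·
  (4,5): δ = 136.49°  ·
antipodal pairs: 7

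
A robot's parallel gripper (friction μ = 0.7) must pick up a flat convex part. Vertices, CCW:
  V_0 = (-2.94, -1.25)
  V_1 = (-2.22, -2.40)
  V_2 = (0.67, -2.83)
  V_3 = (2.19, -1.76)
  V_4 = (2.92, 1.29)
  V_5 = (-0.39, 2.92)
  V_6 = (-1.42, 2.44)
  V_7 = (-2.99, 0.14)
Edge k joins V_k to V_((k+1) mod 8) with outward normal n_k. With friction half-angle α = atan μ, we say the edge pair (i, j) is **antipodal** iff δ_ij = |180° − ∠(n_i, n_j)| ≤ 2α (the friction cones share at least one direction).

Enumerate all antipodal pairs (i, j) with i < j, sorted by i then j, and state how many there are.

count = 13; pairs: (0,3), (0,4), (1,4), (1,5), (1,6), (2,4), (2,5), (2,6), (2,7), (3,5), (3,6), (3,7), (4,7)

α = atan 0.7 = 34.99°;  2α = 69.98°
n_0 = (-0.8476, -0.5307)
n_1 = (-0.1472, -0.9891)
n_2 = (+0.5756, -0.8177)
n_3 = (+0.9725, -0.2328)
n_4 = (+0.4418, +0.8971)
n_5 = (-0.4224, +0.9064)
n_6 = (-0.8259, +0.5638)
n_7 = (-0.9994, -0.0359)
  (0,1): δ = 130.51°  ·
  (0,2): δ = 86.91°  ·
  (0,3): δ = 45.51°  ✓
  (0,4): δ = 31.73°  ✓
  (0,5): δ = 82.94°  ·
  (0,6): δ = 113.63°  ·
  (0,7): δ = 150.01°  ·
  (1,2): δ = 136.39°  ·
  (1,3): δ = 95.00°  ·
  (1,4): δ = 17.75°  ✓
  (1,5): δ = 33.45°  ✓
  (1,6): δ = 64.15°  ✓
  (1,7): δ = 100.52°  ·
  (2,3): δ = 138.60°  ·
  (2,4): δ = 61.36°  ✓
  (2,5): δ = 10.16°  ✓
  (2,6): δ = 20.54°  ✓
  (2,7): δ = 56.92°  ✓
  (3,4): δ = 102.76°  ·
  (3,5): δ = 51.55°  ✓
  (3,6): δ = 20.86°  ✓
  (3,7): δ = 15.52°  ✓
  (4,5): δ = 128.80°  ·
  (4,6): δ = 98.10°  ·
  (4,7): δ = 61.72°  ✓
  (5,6): δ = 149.30°  ·
  (5,7): δ = 112.93°  ·
  (6,7): δ = 143.62°  ·
antipodal pairs: 13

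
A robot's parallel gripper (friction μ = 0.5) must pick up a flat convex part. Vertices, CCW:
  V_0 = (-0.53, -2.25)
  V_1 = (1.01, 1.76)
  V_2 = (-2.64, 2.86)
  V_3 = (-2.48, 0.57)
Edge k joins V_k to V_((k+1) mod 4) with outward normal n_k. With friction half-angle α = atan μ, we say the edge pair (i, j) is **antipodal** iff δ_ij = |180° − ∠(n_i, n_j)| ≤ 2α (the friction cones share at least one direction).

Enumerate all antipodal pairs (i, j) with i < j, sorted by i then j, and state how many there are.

α = atan 0.5 = 26.57°;  2α = 53.13°
n_0 = (+0.9335, -0.3585)
n_1 = (+0.2886, +0.9575)
n_2 = (-0.9976, -0.0697)
n_3 = (-0.8225, -0.5688)
  (0,1): δ = 85.76°  ·
  (0,2): δ = 25.01°  ✓
  (0,3): δ = 55.67°  ·
  (1,2): δ = 69.23°  ·
  (1,3): δ = 38.57°  ✓
  (2,3): δ = 149.33°  ·
antipodal pairs: 2

count = 2; pairs: (0,2), (1,3)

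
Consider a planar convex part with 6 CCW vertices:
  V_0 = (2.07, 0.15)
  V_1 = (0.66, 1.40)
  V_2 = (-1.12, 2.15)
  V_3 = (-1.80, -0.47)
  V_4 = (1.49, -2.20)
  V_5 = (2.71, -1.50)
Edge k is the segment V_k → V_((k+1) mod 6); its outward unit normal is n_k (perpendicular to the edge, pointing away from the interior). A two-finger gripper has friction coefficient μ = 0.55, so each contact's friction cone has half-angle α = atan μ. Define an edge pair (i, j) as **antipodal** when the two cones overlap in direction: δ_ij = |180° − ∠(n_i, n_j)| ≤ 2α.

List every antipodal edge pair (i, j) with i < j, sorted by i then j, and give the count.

α = atan 0.55 = 28.81°;  2α = 57.62°
n_0 = (+0.6634, +0.7483)
n_1 = (+0.3883, +0.9215)
n_2 = (-0.9679, +0.2512)
n_3 = (-0.4654, -0.8851)
n_4 = (+0.4977, -0.8674)
n_5 = (+0.9323, +0.3616)
  (0,1): δ = 161.29°  ·
  (0,2): δ = 62.99°  ·
  (0,3): δ = 13.82°  ✓
  (0,4): δ = 71.40°  ·
  (0,5): δ = 152.76°  ·
  (1,2): δ = 81.70°  ·
  (1,3): δ = 4.89°  ✓
  (1,4): δ = 52.69°  ✓
  (1,5): δ = 134.05°  ·
  (2,3): δ = 103.19°  ·
  (2,4): δ = 45.60°  ✓
  (2,5): δ = 35.75°  ✓
  (3,4): δ = 122.42°  ·
  (3,5): δ = 41.06°  ✓
  (4,5): δ = 98.65°  ·
antipodal pairs: 6

count = 6; pairs: (0,3), (1,3), (1,4), (2,4), (2,5), (3,5)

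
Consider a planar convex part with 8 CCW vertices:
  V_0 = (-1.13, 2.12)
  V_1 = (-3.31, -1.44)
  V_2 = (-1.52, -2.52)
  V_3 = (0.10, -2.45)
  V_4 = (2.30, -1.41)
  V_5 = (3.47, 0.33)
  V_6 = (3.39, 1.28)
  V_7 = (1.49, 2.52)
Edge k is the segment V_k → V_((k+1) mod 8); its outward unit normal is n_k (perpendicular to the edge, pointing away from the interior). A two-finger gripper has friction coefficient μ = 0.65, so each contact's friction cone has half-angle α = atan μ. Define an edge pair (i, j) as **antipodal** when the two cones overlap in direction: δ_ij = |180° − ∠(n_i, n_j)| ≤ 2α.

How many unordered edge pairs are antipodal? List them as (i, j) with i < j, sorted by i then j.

count = 12; pairs: (0,2), (0,3), (0,4), (0,5), (1,5), (1,6), (1,7), (2,6), (2,7), (3,6), (3,7), (4,7)

α = atan 0.65 = 33.02°;  2α = 66.05°
n_0 = (-0.8528, +0.5222)
n_1 = (-0.5166, -0.8562)
n_2 = (+0.0432, -0.9991)
n_3 = (+0.4274, -0.9041)
n_4 = (+0.8298, -0.5580)
n_5 = (+0.9965, +0.0839)
n_6 = (+0.5465, +0.8374)
n_7 = (-0.1509, +0.9885)
  (0,1): δ = 89.62°  ·
  (0,2): δ = 56.04°  ✓
  (0,3): δ = 33.22°  ✓
  (0,4): δ = 2.44°  ✓
  (0,5): δ = 36.30°  ✓
  (0,6): δ = 88.35°  ·
  (0,7): δ = 130.16°  ·
  (1,2): δ = 146.42°  ·
  (1,3): δ = 123.59°  ·
  (1,4): δ = 92.81°  ·
  (1,5): δ = 54.08°  ✓
  (1,6): δ = 2.02°  ✓
  (1,7): δ = 39.79°  ✓
  (2,3): δ = 157.17°  ·
  (2,4): δ = 126.39°  ·
  (2,5): δ = 87.66°  ·
  (2,6): δ = 35.60°  ✓
  (2,7): δ = 6.21°  ✓
  (3,4): δ = 149.22°  ·
  (3,5): δ = 110.49°  ·
  (3,6): δ = 58.43°  ✓
  (3,7): δ = 16.62°  ✓
  (4,5): δ = 141.27°  ·
  (4,6): δ = 89.21°  ·
  (4,7): δ = 47.40°  ✓
  (5,6): δ = 127.94°  ·
  (5,7): δ = 86.13°  ·
  (6,7): δ = 138.19°  ·
antipodal pairs: 12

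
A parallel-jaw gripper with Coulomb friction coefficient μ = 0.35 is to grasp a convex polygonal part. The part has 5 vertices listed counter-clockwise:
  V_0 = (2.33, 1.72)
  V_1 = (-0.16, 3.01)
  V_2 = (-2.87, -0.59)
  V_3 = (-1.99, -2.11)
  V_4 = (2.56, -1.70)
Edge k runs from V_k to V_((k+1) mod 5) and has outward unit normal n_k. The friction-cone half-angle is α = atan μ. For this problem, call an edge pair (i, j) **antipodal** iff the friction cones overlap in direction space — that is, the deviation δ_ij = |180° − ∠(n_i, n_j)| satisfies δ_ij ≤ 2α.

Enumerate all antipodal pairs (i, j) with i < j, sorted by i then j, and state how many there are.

α = atan 0.35 = 19.29°;  2α = 38.58°
n_0 = (+0.4600, +0.8879)
n_1 = (-0.7989, +0.6014)
n_2 = (-0.8654, -0.5010)
n_3 = (+0.0897, -0.9960)
n_4 = (+0.9977, +0.0671)
  (0,1): δ = 99.58°  ·
  (0,2): δ = 32.54°  ✓
  (0,3): δ = 32.54°  ✓
  (0,4): δ = 121.23°  ·
  (1,2): δ = 112.96°  ·
  (1,3): δ = 47.88°  ·
  (1,4): δ = 40.82°  ·
  (2,3): δ = 114.92°  ·
  (2,4): δ = 26.22°  ✓
  (3,4): δ = 91.30°  ·
antipodal pairs: 3

count = 3; pairs: (0,2), (0,3), (2,4)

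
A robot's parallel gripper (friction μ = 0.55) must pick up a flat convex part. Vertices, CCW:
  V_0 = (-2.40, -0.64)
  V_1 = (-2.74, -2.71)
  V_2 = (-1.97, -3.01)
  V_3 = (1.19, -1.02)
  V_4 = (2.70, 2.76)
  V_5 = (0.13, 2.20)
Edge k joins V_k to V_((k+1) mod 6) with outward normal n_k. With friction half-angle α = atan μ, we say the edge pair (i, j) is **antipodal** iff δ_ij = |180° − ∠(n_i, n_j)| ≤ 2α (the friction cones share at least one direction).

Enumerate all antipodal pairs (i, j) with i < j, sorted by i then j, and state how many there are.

α = atan 0.55 = 28.81°;  2α = 57.62°
n_0 = (-0.9868, +0.1621)
n_1 = (-0.3630, -0.9318)
n_2 = (+0.5329, -0.8462)
n_3 = (+0.9286, -0.3710)
n_4 = (-0.2129, +0.9771)
n_5 = (-0.7467, +0.6652)
  (0,1): δ = 101.96°  ·
  (0,2): δ = 48.47°  ✓
  (0,3): δ = 12.45°  ✓
  (0,4): δ = 111.62°  ·
  (0,5): δ = 147.63°  ·
  (1,2): δ = 126.51°  ·
  (1,3): δ = 90.49°  ·
  (1,4): δ = 33.58°  ✓
  (1,5): δ = 69.59°  ·
  (2,3): δ = 143.98°  ·
  (2,4): δ = 19.91°  ✓
  (2,5): δ = 16.10°  ✓
  (3,4): δ = 55.93°  ✓
  (3,5): δ = 19.92°  ✓
  (4,5): δ = 143.99°  ·
antipodal pairs: 7

count = 7; pairs: (0,2), (0,3), (1,4), (2,4), (2,5), (3,4), (3,5)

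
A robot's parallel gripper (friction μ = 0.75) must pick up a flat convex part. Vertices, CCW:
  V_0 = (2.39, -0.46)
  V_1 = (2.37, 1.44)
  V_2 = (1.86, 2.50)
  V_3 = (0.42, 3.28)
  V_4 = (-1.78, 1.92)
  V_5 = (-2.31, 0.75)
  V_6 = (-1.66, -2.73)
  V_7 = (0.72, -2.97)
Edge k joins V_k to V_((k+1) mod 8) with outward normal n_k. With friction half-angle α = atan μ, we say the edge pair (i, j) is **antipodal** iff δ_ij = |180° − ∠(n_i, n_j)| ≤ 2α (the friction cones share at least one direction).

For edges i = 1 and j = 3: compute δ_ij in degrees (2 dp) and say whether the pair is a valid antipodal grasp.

δ = 83.97°, invalid

α = atan 0.75 = 36.87°;  2α = 73.74°
edge 1: e_1 = (-0.51, +1.06);  n_1 = (+0.9011, +0.4336)
edge 3: e_3 = (-2.20, -1.36);  n_3 = (-0.5258, +0.8506)
∠(n_1, n_3) = 96.03°
δ = |180° − 96.03°| = 83.97°
83.97° > 2α = 73.74°  →  invalid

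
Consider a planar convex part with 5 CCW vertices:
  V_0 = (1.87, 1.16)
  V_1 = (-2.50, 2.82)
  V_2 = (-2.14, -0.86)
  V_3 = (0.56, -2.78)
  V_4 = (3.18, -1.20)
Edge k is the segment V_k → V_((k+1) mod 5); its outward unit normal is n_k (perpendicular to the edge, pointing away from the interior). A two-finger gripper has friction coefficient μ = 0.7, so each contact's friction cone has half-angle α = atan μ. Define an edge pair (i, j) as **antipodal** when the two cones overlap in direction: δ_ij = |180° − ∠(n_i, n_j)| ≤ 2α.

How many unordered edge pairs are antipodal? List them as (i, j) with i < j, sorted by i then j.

count = 6; pairs: (0,1), (0,2), (0,3), (1,3), (1,4), (2,4)

α = atan 0.7 = 34.99°;  2α = 69.98°
n_0 = (+0.3551, +0.9348)
n_1 = (-0.9952, -0.0974)
n_2 = (-0.5795, -0.8150)
n_3 = (+0.5164, -0.8563)
n_4 = (+0.8743, +0.4853)
  (0,1): δ = 63.61°  ✓
  (0,2): δ = 14.62°  ✓
  (0,3): δ = 51.89°  ✓
  (0,4): δ = 139.83°  ·
  (1,2): δ = 131.00°  ·
  (1,3): δ = 64.50°  ✓
  (1,4): δ = 23.45°  ✓
  (2,3): δ = 113.49°  ·
  (2,4): δ = 25.55°  ✓
  (3,4): δ = 92.06°  ·
antipodal pairs: 6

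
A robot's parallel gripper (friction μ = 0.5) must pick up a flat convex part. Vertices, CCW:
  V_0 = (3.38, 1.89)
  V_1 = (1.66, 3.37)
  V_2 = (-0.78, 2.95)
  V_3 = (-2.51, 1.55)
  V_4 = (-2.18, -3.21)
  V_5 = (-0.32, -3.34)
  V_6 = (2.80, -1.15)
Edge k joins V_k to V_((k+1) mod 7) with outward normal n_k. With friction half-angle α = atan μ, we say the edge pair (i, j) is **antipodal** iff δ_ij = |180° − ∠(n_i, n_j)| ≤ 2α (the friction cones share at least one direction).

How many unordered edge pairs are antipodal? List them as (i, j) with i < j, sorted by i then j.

count = 8; pairs: (0,3), (0,4), (1,4), (1,5), (2,4), (2,5), (2,6), (3,6)

α = atan 0.5 = 26.57°;  2α = 53.13°
n_0 = (+0.6522, +0.7580)
n_1 = (-0.1696, +0.9855)
n_2 = (-0.6291, +0.7773)
n_3 = (-0.9976, -0.0692)
n_4 = (-0.0697, -0.9976)
n_5 = (+0.5745, -0.8185)
n_6 = (+0.9823, -0.1874)
  (0,1): δ = 129.52°  ·
  (0,2): δ = 100.31°  ·
  (0,3): δ = 45.32°  ✓
  (0,4): δ = 36.71°  ✓
  (0,5): δ = 75.78°  ·
  (0,6): δ = 119.91°  ·
  (1,2): δ = 150.79°  ·
  (1,3): δ = 95.80°  ·
  (1,4): δ = 13.76°  ✓
  (1,5): δ = 25.30°  ✓
  (1,6): δ = 69.43°  ·
  (2,3): δ = 125.02°  ·
  (2,4): δ = 42.98°  ✓
  (2,5): δ = 3.92°  ✓
  (2,6): δ = 40.22°  ✓
  (3,4): δ = 97.96°  ·
  (3,5): δ = 58.90°  ·
  (3,6): δ = 14.77°  ✓
  (4,5): δ = 140.94°  ·
  (4,6): δ = 96.80°  ·
  (5,6): δ = 135.87°  ·
antipodal pairs: 8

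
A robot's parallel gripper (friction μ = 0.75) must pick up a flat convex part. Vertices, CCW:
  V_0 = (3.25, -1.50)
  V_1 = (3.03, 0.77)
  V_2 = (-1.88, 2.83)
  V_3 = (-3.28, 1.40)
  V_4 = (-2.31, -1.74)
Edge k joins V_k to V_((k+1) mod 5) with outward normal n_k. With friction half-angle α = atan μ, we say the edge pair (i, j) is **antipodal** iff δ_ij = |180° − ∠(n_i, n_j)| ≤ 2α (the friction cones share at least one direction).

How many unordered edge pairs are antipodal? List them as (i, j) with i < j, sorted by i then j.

α = atan 0.75 = 36.87°;  2α = 73.74°
n_0 = (+0.9953, +0.0965)
n_1 = (+0.3869, +0.9221)
n_2 = (-0.7146, +0.6996)
n_3 = (-0.9554, -0.2952)
n_4 = (+0.0431, -0.9991)
  (0,1): δ = 118.30°  ·
  (0,2): δ = 49.93°  ✓
  (0,3): δ = 11.63°  ✓
  (0,4): δ = 86.94°  ·
  (1,2): δ = 111.63°  ·
  (1,3): δ = 50.07°  ✓
  (1,4): δ = 25.23°  ✓
  (2,3): δ = 118.44°  ·
  (2,4): δ = 43.14°  ✓
  (3,4): δ = 104.70°  ·
antipodal pairs: 5

count = 5; pairs: (0,2), (0,3), (1,3), (1,4), (2,4)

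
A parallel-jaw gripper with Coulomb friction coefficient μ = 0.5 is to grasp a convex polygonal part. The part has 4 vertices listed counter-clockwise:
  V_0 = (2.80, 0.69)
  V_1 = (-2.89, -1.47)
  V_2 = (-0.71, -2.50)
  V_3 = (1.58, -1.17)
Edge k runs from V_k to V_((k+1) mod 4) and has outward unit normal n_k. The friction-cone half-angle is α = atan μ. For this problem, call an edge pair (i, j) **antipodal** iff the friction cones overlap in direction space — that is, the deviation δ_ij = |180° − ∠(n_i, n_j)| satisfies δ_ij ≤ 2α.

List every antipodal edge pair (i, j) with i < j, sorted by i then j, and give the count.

count = 3; pairs: (0,1), (0,2), (0,3)

α = atan 0.5 = 26.57°;  2α = 53.13°
n_0 = (-0.3549, +0.9349)
n_1 = (-0.4272, -0.9042)
n_2 = (+0.5022, -0.8647)
n_3 = (+0.8362, -0.5485)
  (0,1): δ = 46.08°  ✓
  (0,2): δ = 9.36°  ✓
  (0,3): δ = 35.95°  ✓
  (1,2): δ = 124.56°  ·
  (1,3): δ = 97.97°  ·
  (2,3): δ = 153.41°  ·
antipodal pairs: 3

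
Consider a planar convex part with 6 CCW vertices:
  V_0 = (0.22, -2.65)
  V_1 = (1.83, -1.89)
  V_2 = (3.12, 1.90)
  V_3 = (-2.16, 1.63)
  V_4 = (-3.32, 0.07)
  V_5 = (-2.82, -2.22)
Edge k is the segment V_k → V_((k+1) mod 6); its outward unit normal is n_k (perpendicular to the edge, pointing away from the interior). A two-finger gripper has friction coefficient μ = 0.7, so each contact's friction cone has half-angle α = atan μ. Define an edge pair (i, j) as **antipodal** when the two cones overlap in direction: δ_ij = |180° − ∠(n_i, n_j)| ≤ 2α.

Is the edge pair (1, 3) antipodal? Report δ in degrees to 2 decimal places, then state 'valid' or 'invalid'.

δ = 17.84°, valid

α = atan 0.7 = 34.99°;  2α = 69.98°
edge 1: e_1 = (+1.29, +3.79);  n_1 = (+0.9467, -0.3222)
edge 3: e_3 = (-1.16, -1.56);  n_3 = (-0.8025, +0.5967)
∠(n_1, n_3) = 162.16°
δ = |180° − 162.16°| = 17.84°
17.84° ≤ 2α = 69.98°  →  valid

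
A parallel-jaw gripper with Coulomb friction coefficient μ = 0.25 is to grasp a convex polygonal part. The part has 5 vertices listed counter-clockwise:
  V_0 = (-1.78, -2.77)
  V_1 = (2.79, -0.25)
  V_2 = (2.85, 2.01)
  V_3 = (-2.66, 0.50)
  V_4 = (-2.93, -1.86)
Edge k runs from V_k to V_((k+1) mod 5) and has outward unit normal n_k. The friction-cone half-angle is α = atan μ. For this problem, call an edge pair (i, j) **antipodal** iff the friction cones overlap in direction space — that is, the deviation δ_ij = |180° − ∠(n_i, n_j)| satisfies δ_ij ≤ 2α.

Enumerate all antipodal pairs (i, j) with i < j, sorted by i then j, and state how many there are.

α = atan 0.25 = 14.04°;  2α = 28.07°
n_0 = (+0.4829, -0.8757)
n_1 = (+0.9996, -0.0265)
n_2 = (-0.2643, +0.9644)
n_3 = (-0.9935, +0.1137)
n_4 = (-0.6205, -0.7842)
  (0,1): δ = 120.39°  ·
  (0,2): δ = 13.55°  ✓
  (0,3): δ = 54.60°  ·
  (0,4): δ = 112.77°  ·
  (1,2): δ = 73.15°  ·
  (1,3): δ = 5.01°  ✓
  (1,4): δ = 53.17°  ·
  (2,3): δ = 111.85°  ·
  (2,4): δ = 53.68°  ·
  (3,4): δ = 121.83°  ·
antipodal pairs: 2

count = 2; pairs: (0,2), (1,3)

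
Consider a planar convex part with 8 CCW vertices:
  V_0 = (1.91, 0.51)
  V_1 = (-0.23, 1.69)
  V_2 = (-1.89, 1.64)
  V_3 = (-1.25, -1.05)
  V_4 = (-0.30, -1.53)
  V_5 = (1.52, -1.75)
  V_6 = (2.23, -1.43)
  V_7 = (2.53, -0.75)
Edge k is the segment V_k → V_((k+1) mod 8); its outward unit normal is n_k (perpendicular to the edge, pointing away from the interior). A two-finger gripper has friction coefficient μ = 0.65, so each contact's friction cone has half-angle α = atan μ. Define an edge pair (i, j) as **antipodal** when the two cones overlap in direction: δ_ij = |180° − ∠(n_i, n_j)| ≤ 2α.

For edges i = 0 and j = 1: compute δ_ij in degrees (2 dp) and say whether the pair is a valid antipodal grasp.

δ = 149.40°, invalid

α = atan 0.65 = 33.02°;  2α = 66.05°
edge 0: e_0 = (-2.14, +1.18);  n_0 = (+0.4829, +0.8757)
edge 1: e_1 = (-1.66, -0.05);  n_1 = (-0.0301, +0.9995)
∠(n_0, n_1) = 30.60°
δ = |180° − 30.60°| = 149.40°
149.40° > 2α = 66.05°  →  invalid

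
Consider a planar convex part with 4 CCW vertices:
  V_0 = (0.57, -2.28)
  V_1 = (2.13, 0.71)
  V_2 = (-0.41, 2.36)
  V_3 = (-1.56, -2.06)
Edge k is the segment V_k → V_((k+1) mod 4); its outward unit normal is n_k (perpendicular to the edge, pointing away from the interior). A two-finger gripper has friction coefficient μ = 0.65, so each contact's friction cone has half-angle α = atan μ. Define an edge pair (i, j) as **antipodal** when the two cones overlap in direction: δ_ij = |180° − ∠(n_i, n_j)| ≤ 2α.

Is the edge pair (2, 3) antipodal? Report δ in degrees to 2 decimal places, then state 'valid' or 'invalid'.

α = atan 0.65 = 33.02°;  2α = 66.05°
edge 2: e_2 = (-1.15, -4.42);  n_2 = (-0.9678, +0.2518)
edge 3: e_3 = (+2.13, -0.22);  n_3 = (-0.1027, -0.9947)
∠(n_2, n_3) = 98.69°
δ = |180° − 98.69°| = 81.31°
81.31° > 2α = 66.05°  →  invalid

δ = 81.31°, invalid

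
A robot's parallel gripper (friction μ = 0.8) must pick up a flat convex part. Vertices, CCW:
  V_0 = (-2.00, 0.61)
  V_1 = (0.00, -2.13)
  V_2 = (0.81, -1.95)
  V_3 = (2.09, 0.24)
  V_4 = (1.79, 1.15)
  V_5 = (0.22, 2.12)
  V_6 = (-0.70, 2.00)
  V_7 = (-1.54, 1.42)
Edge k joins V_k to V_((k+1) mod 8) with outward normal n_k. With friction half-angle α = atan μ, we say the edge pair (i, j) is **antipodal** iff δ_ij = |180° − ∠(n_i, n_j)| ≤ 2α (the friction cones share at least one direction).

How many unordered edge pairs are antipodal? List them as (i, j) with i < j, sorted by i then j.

α = atan 0.8 = 38.66°;  2α = 77.32°
n_0 = (-0.8077, -0.5896)
n_1 = (+0.2169, -0.9762)
n_2 = (+0.8633, -0.5046)
n_3 = (+0.9497, +0.3131)
n_4 = (+0.5256, +0.8507)
n_5 = (-0.1293, +0.9916)
n_6 = (-0.5682, +0.8229)
n_7 = (-0.8696, +0.4938)
  (0,1): δ = 113.60°  ·
  (0,2): δ = 66.43°  ✓
  (0,3): δ = 17.88°  ✓
  (0,4): δ = 22.16°  ✓
  (0,5): δ = 61.30°  ✓
  (0,6): δ = 88.50°  ·
  (0,7): δ = 114.28°  ·
  (1,2): δ = 132.83°  ·
  (1,3): δ = 84.28°  ·
  (1,4): δ = 44.24°  ✓
  (1,5): δ = 5.10°  ✓
  (1,6): δ = 22.10°  ✓
  (1,7): δ = 47.88°  ✓
  (2,3): δ = 131.45°  ·
  (2,4): δ = 91.40°  ·
  (2,5): δ = 52.26°  ✓
  (2,6): δ = 25.07°  ✓
  (2,7): δ = 0.71°  ✓
  (3,4): δ = 139.96°  ·
  (3,5): δ = 100.81°  ·
  (3,6): δ = 73.62°  ✓
  (3,7): δ = 47.84°  ✓
  (4,5): δ = 140.86°  ·
  (4,6): δ = 113.67°  ·
  (4,7): δ = 87.88°  ·
  (5,6): δ = 152.81°  ·
  (5,7): δ = 127.02°  ·
  (6,7): δ = 154.22°  ·
antipodal pairs: 13

count = 13; pairs: (0,2), (0,3), (0,4), (0,5), (1,4), (1,5), (1,6), (1,7), (2,5), (2,6), (2,7), (3,6), (3,7)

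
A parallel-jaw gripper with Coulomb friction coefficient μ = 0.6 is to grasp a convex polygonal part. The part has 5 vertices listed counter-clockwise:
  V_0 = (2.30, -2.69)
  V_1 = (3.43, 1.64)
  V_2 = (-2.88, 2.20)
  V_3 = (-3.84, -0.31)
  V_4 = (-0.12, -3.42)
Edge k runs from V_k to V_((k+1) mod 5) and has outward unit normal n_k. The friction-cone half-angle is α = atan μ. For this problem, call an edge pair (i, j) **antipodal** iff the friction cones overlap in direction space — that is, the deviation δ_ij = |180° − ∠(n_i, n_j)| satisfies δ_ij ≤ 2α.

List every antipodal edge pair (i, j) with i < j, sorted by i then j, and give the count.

α = atan 0.6 = 30.96°;  2α = 61.93°
n_0 = (+0.9676, -0.2525)
n_1 = (+0.0884, +0.9961)
n_2 = (-0.9340, +0.3572)
n_3 = (-0.6414, -0.7672)
n_4 = (+0.2888, -0.9574)
  (0,1): δ = 80.45°  ·
  (0,2): δ = 6.30°  ✓
  (0,3): δ = 64.73°  ·
  (0,4): δ = 121.41°  ·
  (1,2): δ = 105.86°  ·
  (1,3): δ = 34.82°  ✓
  (1,4): δ = 21.86°  ✓
  (2,3): δ = 108.97°  ·
  (2,4): δ = 52.28°  ✓
  (3,4): δ = 123.32°  ·
antipodal pairs: 4

count = 4; pairs: (0,2), (1,3), (1,4), (2,4)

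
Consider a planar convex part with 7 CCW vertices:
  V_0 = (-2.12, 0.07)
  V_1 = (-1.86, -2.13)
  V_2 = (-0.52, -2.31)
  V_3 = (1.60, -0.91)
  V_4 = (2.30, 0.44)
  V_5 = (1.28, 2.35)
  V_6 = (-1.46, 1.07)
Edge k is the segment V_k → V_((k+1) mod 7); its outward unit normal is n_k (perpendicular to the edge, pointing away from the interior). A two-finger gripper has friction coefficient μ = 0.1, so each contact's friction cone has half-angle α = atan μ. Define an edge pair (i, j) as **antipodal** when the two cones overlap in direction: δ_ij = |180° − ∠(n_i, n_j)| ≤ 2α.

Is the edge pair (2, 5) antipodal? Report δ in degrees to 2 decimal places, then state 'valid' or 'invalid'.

α = atan 0.1 = 5.71°;  2α = 11.42°
edge 2: e_2 = (+2.12, +1.40);  n_2 = (+0.5511, -0.8345)
edge 5: e_5 = (-2.74, -1.28);  n_5 = (-0.4232, +0.9060)
∠(n_2, n_5) = 171.60°
δ = |180° − 171.60°| = 8.40°
8.40° ≤ 2α = 11.42°  →  valid

δ = 8.40°, valid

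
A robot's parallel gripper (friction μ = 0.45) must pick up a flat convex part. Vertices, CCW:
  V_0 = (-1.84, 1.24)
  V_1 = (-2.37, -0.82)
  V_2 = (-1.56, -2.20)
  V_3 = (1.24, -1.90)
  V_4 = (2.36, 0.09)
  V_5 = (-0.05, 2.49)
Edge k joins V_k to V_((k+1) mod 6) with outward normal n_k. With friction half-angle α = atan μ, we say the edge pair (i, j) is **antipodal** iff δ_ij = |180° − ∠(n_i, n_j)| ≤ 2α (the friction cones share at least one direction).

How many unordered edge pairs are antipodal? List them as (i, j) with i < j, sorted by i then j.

count = 4; pairs: (0,3), (1,4), (2,5), (3,5)

α = atan 0.45 = 24.23°;  2α = 48.46°
n_0 = (-0.9685, +0.2492)
n_1 = (-0.8624, -0.5062)
n_2 = (+0.1065, -0.9943)
n_3 = (+0.8715, -0.4905)
n_4 = (+0.7056, +0.7086)
n_5 = (-0.5725, +0.8199)
  (0,1): δ = 135.16°  ·
  (0,2): δ = 69.46°  ·
  (0,3): δ = 14.94°  ✓
  (0,4): δ = 59.55°  ·
  (0,5): δ = 139.36°  ·
  (1,2): δ = 114.30°  ·
  (1,3): δ = 59.78°  ·
  (1,4): δ = 14.71°  ✓
  (1,5): δ = 94.52°  ·
  (2,3): δ = 125.49°  ·
  (2,4): δ = 51.00°  ·
  (2,5): δ = 28.81°  ✓
  (3,4): δ = 105.51°  ·
  (3,5): δ = 25.70°  ✓
  (4,5): δ = 100.19°  ·
antipodal pairs: 4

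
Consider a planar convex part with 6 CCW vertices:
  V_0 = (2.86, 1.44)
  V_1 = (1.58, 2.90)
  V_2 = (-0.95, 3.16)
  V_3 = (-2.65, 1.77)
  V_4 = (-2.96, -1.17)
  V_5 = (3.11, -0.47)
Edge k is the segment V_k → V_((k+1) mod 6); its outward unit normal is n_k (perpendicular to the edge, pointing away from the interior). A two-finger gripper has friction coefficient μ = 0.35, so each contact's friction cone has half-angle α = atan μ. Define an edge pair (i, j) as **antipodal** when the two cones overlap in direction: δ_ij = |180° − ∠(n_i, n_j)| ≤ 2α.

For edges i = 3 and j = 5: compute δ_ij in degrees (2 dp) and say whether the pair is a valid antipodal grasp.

α = atan 0.35 = 19.29°;  2α = 38.58°
edge 3: e_3 = (-0.31, -2.94);  n_3 = (-0.9945, +0.1049)
edge 5: e_5 = (-0.25, +1.91);  n_5 = (+0.9915, +0.1298)
∠(n_3, n_5) = 166.52°
δ = |180° − 166.52°| = 13.48°
13.48° ≤ 2α = 38.58°  →  valid

δ = 13.48°, valid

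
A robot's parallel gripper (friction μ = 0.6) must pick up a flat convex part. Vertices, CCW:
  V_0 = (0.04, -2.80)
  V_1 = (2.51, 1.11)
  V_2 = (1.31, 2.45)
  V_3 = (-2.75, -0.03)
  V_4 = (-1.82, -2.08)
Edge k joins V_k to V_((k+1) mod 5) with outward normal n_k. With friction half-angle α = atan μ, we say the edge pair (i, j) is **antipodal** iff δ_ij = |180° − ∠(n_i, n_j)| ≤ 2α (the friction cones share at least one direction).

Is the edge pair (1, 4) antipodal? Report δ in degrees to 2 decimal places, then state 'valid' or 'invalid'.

δ = 26.99°, valid

α = atan 0.6 = 30.96°;  2α = 61.93°
edge 1: e_1 = (-1.20, +1.34);  n_1 = (+0.7450, +0.6671)
edge 4: e_4 = (+1.86, -0.72);  n_4 = (-0.3610, -0.9326)
∠(n_1, n_4) = 153.01°
δ = |180° − 153.01°| = 26.99°
26.99° ≤ 2α = 61.93°  →  valid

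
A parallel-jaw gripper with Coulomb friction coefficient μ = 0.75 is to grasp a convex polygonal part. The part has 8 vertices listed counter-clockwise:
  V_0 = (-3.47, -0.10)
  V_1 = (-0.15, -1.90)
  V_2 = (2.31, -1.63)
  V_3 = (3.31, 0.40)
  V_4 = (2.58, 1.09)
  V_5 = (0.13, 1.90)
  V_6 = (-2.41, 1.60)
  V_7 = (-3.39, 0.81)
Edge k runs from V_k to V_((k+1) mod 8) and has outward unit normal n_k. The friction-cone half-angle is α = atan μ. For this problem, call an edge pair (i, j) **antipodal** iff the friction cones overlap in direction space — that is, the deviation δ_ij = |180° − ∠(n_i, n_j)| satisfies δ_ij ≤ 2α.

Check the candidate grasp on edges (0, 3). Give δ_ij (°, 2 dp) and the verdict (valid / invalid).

α = atan 0.75 = 36.87°;  2α = 73.74°
edge 0: e_0 = (+3.32, -1.80);  n_0 = (-0.4766, -0.8791)
edge 3: e_3 = (-0.73, +0.69);  n_3 = (+0.6869, +0.7267)
∠(n_0, n_3) = 165.08°
δ = |180° − 165.08°| = 14.92°
14.92° ≤ 2α = 73.74°  →  valid

δ = 14.92°, valid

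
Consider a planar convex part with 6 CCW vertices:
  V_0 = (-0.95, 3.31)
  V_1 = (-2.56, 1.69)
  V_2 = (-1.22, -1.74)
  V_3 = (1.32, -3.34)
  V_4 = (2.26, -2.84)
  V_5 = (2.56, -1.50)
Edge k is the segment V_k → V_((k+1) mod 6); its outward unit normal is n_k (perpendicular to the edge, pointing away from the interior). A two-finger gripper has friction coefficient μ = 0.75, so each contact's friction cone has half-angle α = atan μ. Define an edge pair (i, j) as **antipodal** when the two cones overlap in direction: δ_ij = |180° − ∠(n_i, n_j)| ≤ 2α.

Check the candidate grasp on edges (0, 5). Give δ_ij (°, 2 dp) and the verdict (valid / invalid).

α = atan 0.75 = 36.87°;  2α = 73.74°
edge 0: e_0 = (-1.61, -1.62);  n_0 = (-0.7093, +0.7049)
edge 5: e_5 = (-3.51, +4.81);  n_5 = (+0.8078, +0.5895)
∠(n_0, n_5) = 99.06°
δ = |180° − 99.06°| = 80.94°
80.94° > 2α = 73.74°  →  invalid

δ = 80.94°, invalid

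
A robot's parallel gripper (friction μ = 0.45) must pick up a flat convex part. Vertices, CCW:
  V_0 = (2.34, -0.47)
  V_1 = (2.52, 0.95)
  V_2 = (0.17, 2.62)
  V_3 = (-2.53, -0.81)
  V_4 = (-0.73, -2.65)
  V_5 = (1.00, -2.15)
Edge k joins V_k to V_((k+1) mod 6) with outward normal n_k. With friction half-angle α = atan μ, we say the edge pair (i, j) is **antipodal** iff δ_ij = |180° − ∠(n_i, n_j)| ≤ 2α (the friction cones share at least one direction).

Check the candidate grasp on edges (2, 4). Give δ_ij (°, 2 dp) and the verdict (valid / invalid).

δ = 35.67°, valid

α = atan 0.45 = 24.23°;  2α = 48.46°
edge 2: e_2 = (-2.70, -3.43);  n_2 = (-0.7858, +0.6185)
edge 4: e_4 = (+1.73, +0.50);  n_4 = (+0.2777, -0.9607)
∠(n_2, n_4) = 144.33°
δ = |180° − 144.33°| = 35.67°
35.67° ≤ 2α = 48.46°  →  valid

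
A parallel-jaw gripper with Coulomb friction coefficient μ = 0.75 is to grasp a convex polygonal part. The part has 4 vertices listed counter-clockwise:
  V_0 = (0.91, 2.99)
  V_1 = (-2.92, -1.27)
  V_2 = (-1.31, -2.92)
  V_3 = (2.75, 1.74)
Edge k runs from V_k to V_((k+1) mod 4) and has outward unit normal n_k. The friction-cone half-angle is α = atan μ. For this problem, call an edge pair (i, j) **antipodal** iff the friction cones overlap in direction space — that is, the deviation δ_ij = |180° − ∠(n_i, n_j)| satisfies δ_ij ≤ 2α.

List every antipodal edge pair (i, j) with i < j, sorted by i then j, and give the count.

count = 2; pairs: (0,2), (1,3)

α = atan 0.75 = 36.87°;  2α = 73.74°
n_0 = (-0.7436, +0.6686)
n_1 = (-0.7157, -0.6984)
n_2 = (+0.7540, -0.6569)
n_3 = (+0.5619, +0.8272)
  (0,1): δ = 93.75°  ·
  (0,2): δ = 0.89°  ✓
  (0,3): δ = 97.77°  ·
  (1,2): δ = 85.36°  ·
  (1,3): δ = 11.51°  ✓
  (2,3): δ = 83.13°  ·
antipodal pairs: 2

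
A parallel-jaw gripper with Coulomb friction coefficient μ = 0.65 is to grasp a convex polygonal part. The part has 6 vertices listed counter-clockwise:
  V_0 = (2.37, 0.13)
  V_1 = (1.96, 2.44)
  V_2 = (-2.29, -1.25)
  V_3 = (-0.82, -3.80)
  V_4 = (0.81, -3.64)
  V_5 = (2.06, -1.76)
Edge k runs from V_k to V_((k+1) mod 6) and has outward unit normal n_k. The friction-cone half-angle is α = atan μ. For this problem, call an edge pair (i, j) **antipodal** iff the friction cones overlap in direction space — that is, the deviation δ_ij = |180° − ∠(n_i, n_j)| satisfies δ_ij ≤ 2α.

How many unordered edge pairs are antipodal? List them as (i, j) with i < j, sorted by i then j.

count = 7; pairs: (0,1), (0,2), (1,3), (1,4), (1,5), (2,4), (2,5)

α = atan 0.65 = 33.02°;  2α = 66.05°
n_0 = (+0.9846, +0.1748)
n_1 = (-0.6556, +0.7551)
n_2 = (-0.8664, -0.4994)
n_3 = (+0.0977, -0.9952)
n_4 = (+0.8327, -0.5537)
n_5 = (+0.9868, -0.1619)
  (0,1): δ = 59.10°  ✓
  (0,2): δ = 19.90°  ✓
  (0,3): δ = 85.54°  ·
  (0,4): δ = 136.32°  ·
  (0,5): δ = 160.62°  ·
  (1,2): δ = 101.00°  ·
  (1,3): δ = 35.36°  ✓
  (1,4): δ = 15.41°  ✓
  (1,5): δ = 39.72°  ✓
  (2,3): δ = 114.36°  ·
  (2,4): δ = 63.58°  ✓
  (2,5): δ = 39.28°  ✓
  (3,4): δ = 129.23°  ·
  (3,5): δ = 104.92°  ·
  (4,5): δ = 155.70°  ·
antipodal pairs: 7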